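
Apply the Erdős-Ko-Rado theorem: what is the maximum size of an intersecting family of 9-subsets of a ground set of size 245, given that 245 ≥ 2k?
max |F| = C(244, 8) = 277486865264862

Erdős-Ko-Rado (1961): when n ≥ 2k, max |F| = C(n−1, k−1). The bound is attained by the star {A : i ∈ A} for any fixed i ∈ [n]. Here C(245−1, 9−1) = C(244, 8) = 277486865264862.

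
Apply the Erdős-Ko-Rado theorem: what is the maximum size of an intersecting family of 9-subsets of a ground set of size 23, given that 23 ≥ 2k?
max |F| = C(22, 8) = 319770

Erdős-Ko-Rado (1961): when n ≥ 2k, max |F| = C(n−1, k−1). The bound is attained by the star {A : i ∈ A} for any fixed i ∈ [n]. Here C(23−1, 9−1) = C(22, 8) = 319770.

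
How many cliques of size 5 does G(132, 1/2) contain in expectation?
E[# K_5] = C(132, 5) · (1/2)^C(5, 2) = 309319296 / 2^10 = 2416557/8 = 302069.625

For each 5-subset S of vertices (there are C(132, 5) = 309319296 such S), let X_S = 1 if S induces a K_5 (all C(5, 2) = 10 edges present). Then P(X_S = 1) = (1/2)^10 = 1/1024. By linearity of expectation, E[# K_5] = C(132, 5) · (1/2)^10 = 309319296 / 1024 = 2416557/8 = 302069.625.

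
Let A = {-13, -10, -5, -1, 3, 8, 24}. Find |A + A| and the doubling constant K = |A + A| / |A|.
K = |A + A| / |A| = 24/7

Enumerate A + A = {a + b : a, b ∈ A}. With |A| = 7, there are |A|^2 = 49 ordered sum pairs; collecting distinct values, A + A = {-26, -23, -20, -18, -15, -14, -11, -10, -7, -6, -5, -2, 2, 3, 6, 7, 11, 14, 16, 19, 23, 27, 32, 48}, so |A + A| = 24. Thus K = 24/7. For comparison, the minimum possible |A + A| over all 7-element sets is 2·7 − 1 = 13 (so min K = 13/7), attained only by arithmetic progressions.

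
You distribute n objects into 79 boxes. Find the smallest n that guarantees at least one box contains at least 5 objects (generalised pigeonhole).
n = (5 − 1)·79 + 1 = 317

By the generalised pigeonhole principle, to guarantee some box contains ≥ r objects we need more than (r − 1) · k objects total. Threshold: n = (r − 1) · k + 1. With r = 5 and k = 79: n = 4 · 79 + 1 = 316 + 1 = 317. For n = 316 = 4 · 79, we can put exactly 4 objects in every box, avoiding 5 in any single one — so 317 is tight.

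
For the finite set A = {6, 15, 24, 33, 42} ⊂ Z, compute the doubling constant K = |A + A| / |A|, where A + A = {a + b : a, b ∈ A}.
K = |A + A| / |A| = 9/5

Enumerate A + A = {a + b : a, b ∈ A}. With |A| = 5, there are |A|^2 = 25 ordered sum pairs; collecting distinct values, A + A = {12, 21, 30, 39, 48, 57, 66, 75, 84}, so |A + A| = 9. Thus K = 9/5. Here |A + A| = 2|A| − 1 = 9, the minimum possible — so K = 9/5 is minimal, which holds iff A is an arithmetic progression.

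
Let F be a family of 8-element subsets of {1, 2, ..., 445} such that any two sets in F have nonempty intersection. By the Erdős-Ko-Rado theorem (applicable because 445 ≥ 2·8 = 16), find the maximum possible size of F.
max |F| = C(444, 7) = 643588575077448

The Erdős-Ko-Rado theorem states: for n ≥ 2k, an intersecting family of k-subsets of an n-element set has size at most C(n − 1, k − 1), with equality for 'star' families {A ⊆ [n] : |A| = k, i ∈ A} (fix an element i). For n = 445, k = 8: C(444, 7) = 643588575077448.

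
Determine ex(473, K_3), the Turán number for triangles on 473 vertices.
ex(473, K_3) = ⌊473^2/4⌋ = 55932

Mantel (1907): a triangle-free graph on n vertices has at most ⌊n^2/4⌋ edges, with equality for the complete bipartite graph K_{⌊n/2⌋, ⌈n/2⌉}. For n = 473: ⌊473^2/4⌋ = ⌊223729/4⌋ = 55932. The extremal graph is K_{236, 237}, which has 236·237 = 55932 edges.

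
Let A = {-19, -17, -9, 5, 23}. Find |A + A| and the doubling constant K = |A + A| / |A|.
K = |A + A| / |A| = 15/5 = 3

Enumerate A + A = {a + b : a, b ∈ A}. With |A| = 5, there are |A|^2 = 25 ordered sum pairs; collecting distinct values, A + A = {-38, -36, -34, -28, -26, -18, -14, -12, -4, 4, 6, 10, 14, 28, 46}, so |A + A| = 15. Thus K = 15/5 = 3. For comparison, the minimum possible |A + A| over all 5-element sets is 2·5 − 1 = 9 (so min K = 9/5), attained only by arithmetic progressions.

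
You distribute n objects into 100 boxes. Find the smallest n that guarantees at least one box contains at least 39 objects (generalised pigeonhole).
n = (39 − 1)·100 + 1 = 3801

By the generalised pigeonhole principle, to guarantee some box contains ≥ r objects we need more than (r − 1) · k objects total. Threshold: n = (r − 1) · k + 1. With r = 39 and k = 100: n = 38 · 100 + 1 = 3800 + 1 = 3801. For n = 3800 = 38 · 100, we can put exactly 38 objects in every box, avoiding 39 in any single one — so 3801 is tight.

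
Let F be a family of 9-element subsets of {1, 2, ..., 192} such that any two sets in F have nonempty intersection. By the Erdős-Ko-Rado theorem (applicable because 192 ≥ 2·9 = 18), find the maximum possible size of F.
max |F| = C(191, 8) = 37864323362745

Erdős-Ko-Rado (1961): when n ≥ 2k, max |F| = C(n−1, k−1). The bound is attained by the star {A : i ∈ A} for any fixed i ∈ [n]. Here C(192−1, 9−1) = C(191, 8) = 37864323362745.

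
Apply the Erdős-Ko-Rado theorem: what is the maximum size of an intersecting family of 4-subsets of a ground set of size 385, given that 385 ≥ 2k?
max |F| = C(384, 3) = 9363584

The Erdős-Ko-Rado theorem states: for n ≥ 2k, an intersecting family of k-subsets of an n-element set has size at most C(n − 1, k − 1), with equality for 'star' families {A ⊆ [n] : |A| = k, i ∈ A} (fix an element i). For n = 385, k = 4: C(384, 3) = 9363584.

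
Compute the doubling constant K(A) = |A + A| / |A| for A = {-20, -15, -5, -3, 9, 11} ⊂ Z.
K = |A + A| / |A| = 19/6

Enumerate A + A = {a + b : a, b ∈ A}. With |A| = 6, there are |A|^2 = 36 ordered sum pairs; collecting distinct values, A + A = {-40, -35, -30, -25, -23, -20, -18, -11, -10, -9, -8, -6, -4, 4, 6, 8, 18, 20, 22}, so |A + A| = 19. Thus K = 19/6. For comparison, the minimum possible |A + A| over all 6-element sets is 2·6 − 1 = 11 (so min K = 11/6), attained only by arithmetic progressions.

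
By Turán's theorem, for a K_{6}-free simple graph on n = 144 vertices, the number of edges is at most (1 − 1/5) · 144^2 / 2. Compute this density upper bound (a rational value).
Turán density bound = (4/5) · 144^2/2 = 41472/5 ≈ 8294.4

Turán's theorem: ex(n, K_{r+1}) is achieved by the complete r-partite Turán graph T(n, r) with parts as balanced as possible, and is at most (1 − 1/r) · n^2/2. For r = 5, n = 144: the density bound is (4/5) · 20736/2 = 41472/5 ≈ 8294.4. The integer-valued extremum is e(T(144, 5)) = 8294, which is strictly less than the density bound 41472/5 since 5 ∤ 144 (the parts of T(144, 5) cannot all be equal).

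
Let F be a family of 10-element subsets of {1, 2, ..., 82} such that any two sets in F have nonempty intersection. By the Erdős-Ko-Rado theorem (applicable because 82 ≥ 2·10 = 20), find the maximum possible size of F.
max |F| = C(81, 9) = 260887834350

The Erdős-Ko-Rado theorem states: for n ≥ 2k, an intersecting family of k-subsets of an n-element set has size at most C(n − 1, k − 1), with equality for 'star' families {A ⊆ [n] : |A| = k, i ∈ A} (fix an element i). For n = 82, k = 10: C(81, 9) = 260887834350.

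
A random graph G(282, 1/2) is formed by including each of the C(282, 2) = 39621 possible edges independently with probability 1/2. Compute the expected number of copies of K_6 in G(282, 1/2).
E[# K_6] = C(282, 6) · (1/2)^C(6, 2) = 662078875542 / 2^15 = 331039437771/16384 ≈ 20205043.809265

For each 6-subset S of vertices (there are C(282, 6) = 662078875542 such S), let X_S = 1 if S induces a K_6 (all C(6, 2) = 15 edges present). Then P(X_S = 1) = (1/2)^15 = 1/32768. By linearity of expectation, E[# K_6] = C(282, 6) · (1/2)^15 = 662078875542 / 32768 = 331039437771/16384 ≈ 20205043.809265.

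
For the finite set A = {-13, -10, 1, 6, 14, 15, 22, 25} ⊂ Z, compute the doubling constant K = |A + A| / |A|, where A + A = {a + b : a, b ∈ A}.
K = |A + A| / |A| = 31/8

Enumerate A + A = {a + b : a, b ∈ A}. With |A| = 8, there are |A|^2 = 64 ordered sum pairs; collecting distinct values, A + A = {-26, -23, -20, -12, -9, -7, -4, 1, 2, 4, 5, 7, 9, 12, 15, 16, 20, 21, 23, 26, 28, 29, 30, 31, 36, 37, 39, 40, 44, 47, 50}, so |A + A| = 31. Thus K = 31/8. For comparison, the minimum possible |A + A| over all 8-element sets is 2·8 − 1 = 15 (so min K = 15/8), attained only by arithmetic progressions.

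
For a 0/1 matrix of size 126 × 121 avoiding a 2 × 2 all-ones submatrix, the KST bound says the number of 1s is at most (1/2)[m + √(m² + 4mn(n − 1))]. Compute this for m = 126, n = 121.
z(126, 121; 2, 2) ≤ (1/2)[126 + √(126² + 4·126·121·120)] = (1/2)[126 + √7333956] = 1417.0639

Kővári–Sós–Turán: let r_1, ..., r_126 be the row sums and z = Σ r_i the total number of 1s. Each pair of columns can share at most one row with both entries 1 (else a 2×2 all-ones block appears), so Σ_i C(r_i, 2) ≤ C(121, 2) = 7260. By convexity Σ_i C(r_i, 2) ≥ 126·C(z/126, 2) = z(z − 126)/(2·126), giving z² − 126z − 126·121·120 ≤ 0 and hence z ≤ (1/2)[126 + √(15876 + 4·1829520)] = (1/2)[126 + √7333956] ≈ (1/2)(126 + 2708.1278) = 1417.0639.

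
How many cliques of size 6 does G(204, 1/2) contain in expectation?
E[# K_6] = C(204, 6) · (1/2)^C(6, 2) = 92944609660 / 2^15 = 23236152415/8192 ≈ 2836444.386597

For each 6-subset S of vertices (there are C(204, 6) = 92944609660 such S), let X_S = 1 if S induces a K_6 (all C(6, 2) = 15 edges present). Then P(X_S = 1) = (1/2)^15 = 1/32768. By linearity of expectation, E[# K_6] = C(204, 6) · (1/2)^15 = 92944609660 / 32768 = 23236152415/8192 ≈ 2836444.386597.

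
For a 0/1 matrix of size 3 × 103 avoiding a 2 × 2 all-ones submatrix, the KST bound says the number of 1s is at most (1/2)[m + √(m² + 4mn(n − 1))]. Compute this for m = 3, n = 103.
z(3, 103; 2, 2) ≤ (1/2)[3 + √(3² + 4·3·103·102)] = (1/2)[3 + √126081] = 179.0394

Kővári–Sós–Turán: let r_1, ..., r_3 be the row sums and z = Σ r_i the total number of 1s. Each pair of columns can share at most one row with both entries 1 (else a 2×2 all-ones block appears), so Σ_i C(r_i, 2) ≤ C(103, 2) = 5253. By convexity Σ_i C(r_i, 2) ≥ 3·C(z/3, 2) = z(z − 3)/(2·3), giving z² − 3z − 3·103·102 ≤ 0 and hence z ≤ (1/2)[3 + √(9 + 4·31518)] = (1/2)[3 + √126081] ≈ (1/2)(3 + 355.0789) = 179.0394.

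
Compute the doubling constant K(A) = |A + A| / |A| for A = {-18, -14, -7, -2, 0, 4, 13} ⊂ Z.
K = |A + A| / |A| = 26/7

Enumerate A + A = {a + b : a, b ∈ A}. With |A| = 7, there are |A|^2 = 49 ordered sum pairs; collecting distinct values, A + A = {-36, -32, -28, -25, -21, -20, -18, -16, -14, -10, -9, -7, -5, -4, -3, -2, -1, 0, 2, 4, 6, 8, 11, 13, 17, 26}, so |A + A| = 26. Thus K = 26/7. For comparison, the minimum possible |A + A| over all 7-element sets is 2·7 − 1 = 13 (so min K = 13/7), attained only by arithmetic progressions.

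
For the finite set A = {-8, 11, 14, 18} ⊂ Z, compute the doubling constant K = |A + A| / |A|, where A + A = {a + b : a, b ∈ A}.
K = |A + A| / |A| = 10/4 = 5/2

Enumerate A + A = {a + b : a, b ∈ A}. With |A| = 4, there are |A|^2 = 16 ordered sum pairs; collecting distinct values, A + A = {-16, 3, 6, 10, 22, 25, 28, 29, 32, 36}, so |A + A| = 10. Thus K = 10/4 = 5/2. For comparison, the minimum possible |A + A| over all 4-element sets is 2·4 − 1 = 7 (so min K = 7/4), attained only by arithmetic progressions.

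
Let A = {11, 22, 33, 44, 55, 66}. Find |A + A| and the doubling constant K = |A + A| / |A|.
K = |A + A| / |A| = 11/6

Enumerate A + A = {a + b : a, b ∈ A}. With |A| = 6, there are |A|^2 = 36 ordered sum pairs; collecting distinct values, A + A = {22, 33, 44, 55, 66, 77, 88, 99, 110, 121, 132}, so |A + A| = 11. Thus K = 11/6. Here |A + A| = 2|A| − 1 = 11, the minimum possible — so K = 11/6 is minimal, which holds iff A is an arithmetic progression.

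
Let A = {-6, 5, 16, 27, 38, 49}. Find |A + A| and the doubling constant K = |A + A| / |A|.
K = |A + A| / |A| = 11/6

Enumerate A + A = {a + b : a, b ∈ A}. With |A| = 6, there are |A|^2 = 36 ordered sum pairs; collecting distinct values, A + A = {-12, -1, 10, 21, 32, 43, 54, 65, 76, 87, 98}, so |A + A| = 11. Thus K = 11/6. Here |A + A| = 2|A| − 1 = 11, the minimum possible — so K = 11/6 is minimal, which holds iff A is an arithmetic progression.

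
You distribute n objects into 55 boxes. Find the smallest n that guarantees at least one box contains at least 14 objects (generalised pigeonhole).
n = (14 − 1)·55 + 1 = 716

By the generalised pigeonhole principle, to guarantee some box contains ≥ r objects we need more than (r − 1) · k objects total. Threshold: n = (r − 1) · k + 1. With r = 14 and k = 55: n = 13 · 55 + 1 = 715 + 1 = 716. For n = 715 = 13 · 55, we can put exactly 13 objects in every box, avoiding 14 in any single one — so 716 is tight.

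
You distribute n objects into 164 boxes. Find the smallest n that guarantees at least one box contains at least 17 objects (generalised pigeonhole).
n = (17 − 1)·164 + 1 = 2625

By the generalised pigeonhole principle, to guarantee some box contains ≥ r objects we need more than (r − 1) · k objects total. Threshold: n = (r − 1) · k + 1. With r = 17 and k = 164: n = 16 · 164 + 1 = 2624 + 1 = 2625. For n = 2624 = 16 · 164, we can put exactly 16 objects in every box, avoiding 17 in any single one — so 2625 is tight.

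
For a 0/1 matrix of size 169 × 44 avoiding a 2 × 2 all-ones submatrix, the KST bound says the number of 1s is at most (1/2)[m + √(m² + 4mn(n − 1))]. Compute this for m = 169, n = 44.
z(169, 44; 2, 2) ≤ (1/2)[169 + √(169² + 4·169·44·43)] = (1/2)[169 + √1307553] = 656.2414

Kővári–Sós–Turán: let r_1, ..., r_169 be the row sums and z = Σ r_i the total number of 1s. Each pair of columns can share at most one row with both entries 1 (else a 2×2 all-ones block appears), so Σ_i C(r_i, 2) ≤ C(44, 2) = 946. By convexity Σ_i C(r_i, 2) ≥ 169·C(z/169, 2) = z(z − 169)/(2·169), giving z² − 169z − 169·44·43 ≤ 0 and hence z ≤ (1/2)[169 + √(28561 + 4·319748)] = (1/2)[169 + √1307553] ≈ (1/2)(169 + 1143.4828) = 656.2414.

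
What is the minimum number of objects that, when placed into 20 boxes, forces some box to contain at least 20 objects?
n = (20 − 1)·20 + 1 = 381

By the generalised pigeonhole principle, to guarantee some box contains ≥ r objects we need more than (r − 1) · k objects total. Threshold: n = (r − 1) · k + 1. With r = 20 and k = 20: n = 19 · 20 + 1 = 380 + 1 = 381. For n = 380 = 19 · 20, we can put exactly 19 objects in every box, avoiding 20 in any single one — so 381 is tight.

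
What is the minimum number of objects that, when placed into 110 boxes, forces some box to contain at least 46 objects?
n = (46 − 1)·110 + 1 = 4951

By the generalised pigeonhole principle, to guarantee some box contains ≥ r objects we need more than (r − 1) · k objects total. Threshold: n = (r − 1) · k + 1. With r = 46 and k = 110: n = 45 · 110 + 1 = 4950 + 1 = 4951. For n = 4950 = 45 · 110, we can put exactly 45 objects in every box, avoiding 46 in any single one — so 4951 is tight.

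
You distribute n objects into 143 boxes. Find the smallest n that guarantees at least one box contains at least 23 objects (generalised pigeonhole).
n = (23 − 1)·143 + 1 = 3147

By the generalised pigeonhole principle, to guarantee some box contains ≥ r objects we need more than (r − 1) · k objects total. Threshold: n = (r − 1) · k + 1. With r = 23 and k = 143: n = 22 · 143 + 1 = 3146 + 1 = 3147. For n = 3146 = 22 · 143, we can put exactly 22 objects in every box, avoiding 23 in any single one — so 3147 is tight.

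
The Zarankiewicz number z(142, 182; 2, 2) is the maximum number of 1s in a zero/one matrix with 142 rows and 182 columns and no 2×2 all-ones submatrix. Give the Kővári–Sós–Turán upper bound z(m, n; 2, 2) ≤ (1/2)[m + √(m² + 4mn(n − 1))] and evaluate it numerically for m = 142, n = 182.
z(142, 182; 2, 2) ≤ (1/2)[142 + √(142² + 4·142·182·181)] = (1/2)[142 + √18731220] = 2234.979

Kővári–Sós–Turán: let r_1, ..., r_142 be the row sums and z = Σ r_i the total number of 1s. Each pair of columns can share at most one row with both entries 1 (else a 2×2 all-ones block appears), so Σ_i C(r_i, 2) ≤ C(182, 2) = 16471. By convexity Σ_i C(r_i, 2) ≥ 142·C(z/142, 2) = z(z − 142)/(2·142), giving z² − 142z − 142·182·181 ≤ 0 and hence z ≤ (1/2)[142 + √(20164 + 4·4677764)] = (1/2)[142 + √18731220] ≈ (1/2)(142 + 4327.9579) = 2234.979.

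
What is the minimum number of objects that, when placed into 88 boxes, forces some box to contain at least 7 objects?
n = (7 − 1)·88 + 1 = 529

By the generalised pigeonhole principle, to guarantee some box contains ≥ r objects we need more than (r − 1) · k objects total. Threshold: n = (r − 1) · k + 1. With r = 7 and k = 88: n = 6 · 88 + 1 = 528 + 1 = 529. For n = 528 = 6 · 88, we can put exactly 6 objects in every box, avoiding 7 in any single one — so 529 is tight.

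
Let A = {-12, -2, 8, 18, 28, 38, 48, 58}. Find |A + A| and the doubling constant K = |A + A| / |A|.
K = |A + A| / |A| = 15/8

Enumerate A + A = {a + b : a, b ∈ A}. With |A| = 8, there are |A|^2 = 64 ordered sum pairs; collecting distinct values, A + A = {-24, -14, -4, 6, 16, 26, 36, 46, 56, 66, 76, 86, 96, 106, 116}, so |A + A| = 15. Thus K = 15/8. Here |A + A| = 2|A| − 1 = 15, the minimum possible — so K = 15/8 is minimal, which holds iff A is an arithmetic progression.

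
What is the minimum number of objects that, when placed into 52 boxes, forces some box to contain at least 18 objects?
n = (18 − 1)·52 + 1 = 885

By the generalised pigeonhole principle, to guarantee some box contains ≥ r objects we need more than (r − 1) · k objects total. Threshold: n = (r − 1) · k + 1. With r = 18 and k = 52: n = 17 · 52 + 1 = 884 + 1 = 885. For n = 884 = 17 · 52, we can put exactly 17 objects in every box, avoiding 18 in any single one — so 885 is tight.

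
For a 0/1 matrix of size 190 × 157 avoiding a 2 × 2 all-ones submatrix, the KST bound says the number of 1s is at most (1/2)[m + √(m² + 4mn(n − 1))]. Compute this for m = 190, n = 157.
z(190, 157; 2, 2) ≤ (1/2)[190 + √(190² + 4·190·157·156)] = (1/2)[190 + √18650020] = 2254.2834

Kővári–Sós–Turán: let r_1, ..., r_190 be the row sums and z = Σ r_i the total number of 1s. Each pair of columns can share at most one row with both entries 1 (else a 2×2 all-ones block appears), so Σ_i C(r_i, 2) ≤ C(157, 2) = 12246. By convexity Σ_i C(r_i, 2) ≥ 190·C(z/190, 2) = z(z − 190)/(2·190), giving z² − 190z − 190·157·156 ≤ 0 and hence z ≤ (1/2)[190 + √(36100 + 4·4653480)] = (1/2)[190 + √18650020] ≈ (1/2)(190 + 4318.5669) = 2254.2834.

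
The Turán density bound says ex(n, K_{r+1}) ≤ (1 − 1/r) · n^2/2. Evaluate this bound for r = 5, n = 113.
Turán density bound = (4/5) · 113^2/2 = 25538/5 ≈ 5107.6

Turán's theorem: ex(n, K_{r+1}) is achieved by the complete r-partite Turán graph T(n, r) with parts as balanced as possible, and is at most (1 − 1/r) · n^2/2. For r = 5, n = 113: the density bound is (4/5) · 12769/2 = 25538/5 ≈ 5107.6. The integer-valued extremum is e(T(113, 5)) = 5107, which is strictly less than the density bound 25538/5 since 5 ∤ 113 (the parts of T(113, 5) cannot all be equal).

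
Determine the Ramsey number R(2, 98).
R(2, 98) = 98

R(2, k) = k for all k ≥ 2: in a 2-colouring of K_k, either some edge is red (a red K_2) or all edges are blue (a blue K_k). And K_{97} coloured all-blue has no blue K_98, so R(2, 98) > 97. Hence R(2, 98) = 98.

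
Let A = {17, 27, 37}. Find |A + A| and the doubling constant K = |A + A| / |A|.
K = |A + A| / |A| = 5/3

Enumerate A + A = {a + b : a, b ∈ A}. With |A| = 3, there are |A|^2 = 9 ordered sum pairs; collecting distinct values, A + A = {34, 44, 54, 64, 74}, so |A + A| = 5. Thus K = 5/3. Here |A + A| = 2|A| − 1 = 5, the minimum possible — so K = 5/3 is minimal, which holds iff A is an arithmetic progression.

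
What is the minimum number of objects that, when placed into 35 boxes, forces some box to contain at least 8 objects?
n = (8 − 1)·35 + 1 = 246

By the generalised pigeonhole principle, to guarantee some box contains ≥ r objects we need more than (r − 1) · k objects total. Threshold: n = (r − 1) · k + 1. With r = 8 and k = 35: n = 7 · 35 + 1 = 245 + 1 = 246. For n = 245 = 7 · 35, we can put exactly 7 objects in every box, avoiding 8 in any single one — so 246 is tight.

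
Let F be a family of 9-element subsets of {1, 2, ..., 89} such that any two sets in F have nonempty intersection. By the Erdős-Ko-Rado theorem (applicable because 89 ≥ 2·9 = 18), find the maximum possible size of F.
max |F| = C(88, 8) = 64276915527

Erdős-Ko-Rado (1961): when n ≥ 2k, max |F| = C(n−1, k−1). The bound is attained by the star {A : i ∈ A} for any fixed i ∈ [n]. Here C(89−1, 9−1) = C(88, 8) = 64276915527.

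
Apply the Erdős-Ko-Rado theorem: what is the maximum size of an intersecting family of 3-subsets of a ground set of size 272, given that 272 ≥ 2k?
max |F| = C(271, 2) = 36585

Erdős-Ko-Rado (1961): when n ≥ 2k, max |F| = C(n−1, k−1). The bound is attained by the star {A : i ∈ A} for any fixed i ∈ [n]. Here C(272−1, 3−1) = C(271, 2) = 36585.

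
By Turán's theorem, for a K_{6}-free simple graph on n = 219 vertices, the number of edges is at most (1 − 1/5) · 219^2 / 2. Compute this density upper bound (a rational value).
Turán density bound = (4/5) · 219^2/2 = 95922/5 ≈ 19184.4

Turán's theorem: ex(n, K_{r+1}) is achieved by the complete r-partite Turán graph T(n, r) with parts as balanced as possible, and is at most (1 − 1/r) · n^2/2. For r = 5, n = 219: the density bound is (4/5) · 47961/2 = 95922/5 ≈ 19184.4. The integer-valued extremum is e(T(219, 5)) = 19184, which is strictly less than the density bound 95922/5 since 5 ∤ 219 (the parts of T(219, 5) cannot all be equal).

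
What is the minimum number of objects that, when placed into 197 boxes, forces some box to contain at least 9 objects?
n = (9 − 1)·197 + 1 = 1577

By the generalised pigeonhole principle, to guarantee some box contains ≥ r objects we need more than (r − 1) · k objects total. Threshold: n = (r − 1) · k + 1. With r = 9 and k = 197: n = 8 · 197 + 1 = 1576 + 1 = 1577. For n = 1576 = 8 · 197, we can put exactly 8 objects in every box, avoiding 9 in any single one — so 1577 is tight.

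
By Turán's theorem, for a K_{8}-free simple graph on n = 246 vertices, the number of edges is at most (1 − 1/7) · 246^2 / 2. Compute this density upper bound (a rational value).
Turán density bound = (6/7) · 246^2/2 = 181548/7 ≈ 25935.4286

Turán's theorem: ex(n, K_{r+1}) is achieved by the complete r-partite Turán graph T(n, r) with parts as balanced as possible, and is at most (1 − 1/r) · n^2/2. For r = 7, n = 246: the density bound is (6/7) · 60516/2 = 181548/7 ≈ 25935.4286. The integer-valued extremum is e(T(246, 7)) = 25935, which is strictly less than the density bound 181548/7 since 7 ∤ 246 (the parts of T(246, 7) cannot all be equal).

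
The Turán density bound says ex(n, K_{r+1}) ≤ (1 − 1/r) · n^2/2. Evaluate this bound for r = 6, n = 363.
Turán density bound = (5/6) · 363^2/2 = 219615/4 ≈ 54903.75

Turán's theorem: ex(n, K_{r+1}) is achieved by the complete r-partite Turán graph T(n, r) with parts as balanced as possible, and is at most (1 − 1/r) · n^2/2. For r = 6, n = 363: the density bound is (5/6) · 131769/2 = 219615/4 ≈ 54903.75. The integer-valued extremum is e(T(363, 6)) = 54903, which is strictly less than the density bound 219615/4 since 6 ∤ 363 (the parts of T(363, 6) cannot all be equal).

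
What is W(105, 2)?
W(105, 2) = 105 + 1 = 106

A 2-term AP is any pair of integers, so a monochromatic 2-AP exists iff some colour is used at least twice. With 105 colours, the colouring i ↦ i on {1, ..., 105} uses each colour once, avoiding any monochromatic pair, so W(105, 2) > 105. For {1, ..., 106}, pigeonhole forces two integers of the same colour, which form a monochromatic 2-AP. Hence W(105, 2) = 106.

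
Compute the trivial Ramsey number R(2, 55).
R(2, 55) = 55

R(2, k) = k for all k ≥ 2: in a 2-colouring of K_k, either some edge is red (a red K_2) or all edges are blue (a blue K_k). And K_{54} coloured all-blue has no blue K_55, so R(2, 55) > 54. Hence R(2, 55) = 55.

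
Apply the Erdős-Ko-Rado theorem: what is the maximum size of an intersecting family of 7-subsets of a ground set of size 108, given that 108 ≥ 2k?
max |F| = C(107, 6) = 1807245622

The Erdős-Ko-Rado theorem states: for n ≥ 2k, an intersecting family of k-subsets of an n-element set has size at most C(n − 1, k − 1), with equality for 'star' families {A ⊆ [n] : |A| = k, i ∈ A} (fix an element i). For n = 108, k = 7: C(107, 6) = 1807245622.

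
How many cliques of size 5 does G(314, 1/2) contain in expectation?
E[# K_5] = C(314, 5) · (1/2)^C(5, 2) = 24635955812 / 2^10 = 6158988953/256 ≈ 24058550.597656

For each 5-subset S of vertices (there are C(314, 5) = 24635955812 such S), let X_S = 1 if S induces a K_5 (all C(5, 2) = 10 edges present). Then P(X_S = 1) = (1/2)^10 = 1/1024. By linearity of expectation, E[# K_5] = C(314, 5) · (1/2)^10 = 24635955812 / 1024 = 6158988953/256 ≈ 24058550.597656.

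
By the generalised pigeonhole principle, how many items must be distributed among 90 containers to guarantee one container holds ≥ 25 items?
n = (25 − 1)·90 + 1 = 2161

By the generalised pigeonhole principle, to guarantee some box contains ≥ r objects we need more than (r − 1) · k objects total. Threshold: n = (r − 1) · k + 1. With r = 25 and k = 90: n = 24 · 90 + 1 = 2160 + 1 = 2161. For n = 2160 = 24 · 90, we can put exactly 24 objects in every box, avoiding 25 in any single one — so 2161 is tight.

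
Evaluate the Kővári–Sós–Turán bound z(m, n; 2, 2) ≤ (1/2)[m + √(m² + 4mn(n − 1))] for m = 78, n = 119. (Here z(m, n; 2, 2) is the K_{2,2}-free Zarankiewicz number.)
z(78, 119; 2, 2) ≤ (1/2)[78 + √(78² + 4·78·119·118)] = (1/2)[78 + √4387188] = 1086.2808

Kővári–Sós–Turán: let r_1, ..., r_78 be the row sums and z = Σ r_i the total number of 1s. Each pair of columns can share at most one row with both entries 1 (else a 2×2 all-ones block appears), so Σ_i C(r_i, 2) ≤ C(119, 2) = 7021. By convexity Σ_i C(r_i, 2) ≥ 78·C(z/78, 2) = z(z − 78)/(2·78), giving z² − 78z − 78·119·118 ≤ 0 and hence z ≤ (1/2)[78 + √(6084 + 4·1095276)] = (1/2)[78 + √4387188] ≈ (1/2)(78 + 2094.5615) = 1086.2808.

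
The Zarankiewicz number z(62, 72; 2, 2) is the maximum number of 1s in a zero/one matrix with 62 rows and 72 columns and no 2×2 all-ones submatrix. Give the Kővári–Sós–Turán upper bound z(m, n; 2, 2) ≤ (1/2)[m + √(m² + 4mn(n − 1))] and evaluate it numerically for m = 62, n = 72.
z(62, 72; 2, 2) ≤ (1/2)[62 + √(62² + 4·62·72·71)] = (1/2)[62 + √1271620] = 594.8306

Kővári–Sós–Turán: let r_1, ..., r_62 be the row sums and z = Σ r_i the total number of 1s. Each pair of columns can share at most one row with both entries 1 (else a 2×2 all-ones block appears), so Σ_i C(r_i, 2) ≤ C(72, 2) = 2556. By convexity Σ_i C(r_i, 2) ≥ 62·C(z/62, 2) = z(z − 62)/(2·62), giving z² − 62z − 62·72·71 ≤ 0 and hence z ≤ (1/2)[62 + √(3844 + 4·316944)] = (1/2)[62 + √1271620] ≈ (1/2)(62 + 1127.6613) = 594.8306.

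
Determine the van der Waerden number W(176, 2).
W(176, 2) = 176 + 1 = 177

A 2-term AP is any pair of integers, so a monochromatic 2-AP exists iff some colour is used at least twice. With 176 colours, the colouring i ↦ i on {1, ..., 176} uses each colour once, avoiding any monochromatic pair, so W(176, 2) > 176. For {1, ..., 177}, pigeonhole forces two integers of the same colour, which form a monochromatic 2-AP. Hence W(176, 2) = 177.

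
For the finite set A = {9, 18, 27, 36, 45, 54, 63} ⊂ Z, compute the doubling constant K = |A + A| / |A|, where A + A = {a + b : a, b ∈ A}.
K = |A + A| / |A| = 13/7

Enumerate A + A = {a + b : a, b ∈ A}. With |A| = 7, there are |A|^2 = 49 ordered sum pairs; collecting distinct values, A + A = {18, 27, 36, 45, 54, 63, 72, 81, 90, 99, 108, 117, 126}, so |A + A| = 13. Thus K = 13/7. Here |A + A| = 2|A| − 1 = 13, the minimum possible — so K = 13/7 is minimal, which holds iff A is an arithmetic progression.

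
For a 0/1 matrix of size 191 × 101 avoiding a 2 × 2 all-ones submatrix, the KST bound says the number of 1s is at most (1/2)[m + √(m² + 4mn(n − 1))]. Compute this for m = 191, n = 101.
z(191, 101; 2, 2) ≤ (1/2)[191 + √(191² + 4·191·101·100)] = (1/2)[191 + √7752881] = 1487.6998

Kővári–Sós–Turán: let r_1, ..., r_191 be the row sums and z = Σ r_i the total number of 1s. Each pair of columns can share at most one row with both entries 1 (else a 2×2 all-ones block appears), so Σ_i C(r_i, 2) ≤ C(101, 2) = 5050. By convexity Σ_i C(r_i, 2) ≥ 191·C(z/191, 2) = z(z − 191)/(2·191), giving z² − 191z − 191·101·100 ≤ 0 and hence z ≤ (1/2)[191 + √(36481 + 4·1929100)] = (1/2)[191 + √7752881] ≈ (1/2)(191 + 2784.3996) = 1487.6998.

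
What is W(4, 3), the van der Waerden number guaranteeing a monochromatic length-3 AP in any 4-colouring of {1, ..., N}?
W(4, 3) = 76

This is a classical value, W(4, 3) = 76, established by combining an explicit 4-colouring of {1, ..., 75} with no monochromatic 3-AP (giving the lower bound W(4, 3) > 75) and a finite case analysis / exhaustive computer search showing every 4-colouring of {1, ..., 76} has such an AP.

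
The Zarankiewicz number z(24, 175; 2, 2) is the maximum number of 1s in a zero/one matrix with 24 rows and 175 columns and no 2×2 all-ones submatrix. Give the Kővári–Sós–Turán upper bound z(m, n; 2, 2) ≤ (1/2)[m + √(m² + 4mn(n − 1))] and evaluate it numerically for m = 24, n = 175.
z(24, 175; 2, 2) ≤ (1/2)[24 + √(24² + 4·24·175·174)] = (1/2)[24 + √2923776] = 866.9526

Kővári–Sós–Turán: let r_1, ..., r_24 be the row sums and z = Σ r_i the total number of 1s. Each pair of columns can share at most one row with both entries 1 (else a 2×2 all-ones block appears), so Σ_i C(r_i, 2) ≤ C(175, 2) = 15225. By convexity Σ_i C(r_i, 2) ≥ 24·C(z/24, 2) = z(z − 24)/(2·24), giving z² − 24z − 24·175·174 ≤ 0 and hence z ≤ (1/2)[24 + √(576 + 4·730800)] = (1/2)[24 + √2923776] ≈ (1/2)(24 + 1709.9053) = 866.9526.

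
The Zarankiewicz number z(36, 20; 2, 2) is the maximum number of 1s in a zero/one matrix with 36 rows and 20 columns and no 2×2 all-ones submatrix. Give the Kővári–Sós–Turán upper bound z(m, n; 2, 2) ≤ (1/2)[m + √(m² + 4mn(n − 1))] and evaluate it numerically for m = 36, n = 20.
z(36, 20; 2, 2) ≤ (1/2)[36 + √(36² + 4·36·20·19)] = (1/2)[36 + √56016] = 136.3385

Kővári–Sós–Turán: let r_1, ..., r_36 be the row sums and z = Σ r_i the total number of 1s. Each pair of columns can share at most one row with both entries 1 (else a 2×2 all-ones block appears), so Σ_i C(r_i, 2) ≤ C(20, 2) = 190. By convexity Σ_i C(r_i, 2) ≥ 36·C(z/36, 2) = z(z − 36)/(2·36), giving z² − 36z − 36·20·19 ≤ 0 and hence z ≤ (1/2)[36 + √(1296 + 4·13680)] = (1/2)[36 + √56016] ≈ (1/2)(36 + 236.677) = 136.3385.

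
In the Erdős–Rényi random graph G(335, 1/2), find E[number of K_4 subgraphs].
E[# K_4] = C(335, 4) · (1/2)^C(4, 2) = 515421285 / 2^6 = 8053457.578125

For each 4-subset S of vertices (there are C(335, 4) = 515421285 such S), let X_S = 1 if S induces a K_4 (all C(4, 2) = 6 edges present). Then P(X_S = 1) = (1/2)^6 = 1/64. By linearity of expectation, E[# K_4] = C(335, 4) · (1/2)^6 = 515421285 / 64 = 8053457.578125.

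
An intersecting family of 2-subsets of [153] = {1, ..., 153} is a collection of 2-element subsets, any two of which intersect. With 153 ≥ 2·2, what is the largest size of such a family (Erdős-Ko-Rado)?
max |F| = C(152, 1) = 152

Erdős-Ko-Rado (1961): when n ≥ 2k, max |F| = C(n−1, k−1). The bound is attained by the star {A : i ∈ A} for any fixed i ∈ [n]. Here C(153−1, 2−1) = C(152, 1) = 152.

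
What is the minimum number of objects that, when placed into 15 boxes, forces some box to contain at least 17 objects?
n = (17 − 1)·15 + 1 = 241

By the generalised pigeonhole principle, to guarantee some box contains ≥ r objects we need more than (r − 1) · k objects total. Threshold: n = (r − 1) · k + 1. With r = 17 and k = 15: n = 16 · 15 + 1 = 240 + 1 = 241. For n = 240 = 16 · 15, we can put exactly 16 objects in every box, avoiding 17 in any single one — so 241 is tight.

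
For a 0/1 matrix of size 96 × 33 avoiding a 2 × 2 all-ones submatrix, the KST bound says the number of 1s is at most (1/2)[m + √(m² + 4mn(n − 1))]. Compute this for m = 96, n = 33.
z(96, 33; 2, 2) ≤ (1/2)[96 + √(96² + 4·96·33·32)] = (1/2)[96 + √414720] = 369.9938

Kővári–Sós–Turán: let r_1, ..., r_96 be the row sums and z = Σ r_i the total number of 1s. Each pair of columns can share at most one row with both entries 1 (else a 2×2 all-ones block appears), so Σ_i C(r_i, 2) ≤ C(33, 2) = 528. By convexity Σ_i C(r_i, 2) ≥ 96·C(z/96, 2) = z(z − 96)/(2·96), giving z² − 96z − 96·33·32 ≤ 0 and hence z ≤ (1/2)[96 + √(9216 + 4·101376)] = (1/2)[96 + √414720] ≈ (1/2)(96 + 643.9876) = 369.9938.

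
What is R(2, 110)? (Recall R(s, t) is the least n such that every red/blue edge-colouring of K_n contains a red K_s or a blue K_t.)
R(2, 110) = 110

R(2, k) = k for all k ≥ 2: in a 2-colouring of K_k, either some edge is red (a red K_2) or all edges are blue (a blue K_k). And K_{109} coloured all-blue has no blue K_110, so R(2, 110) > 109. Hence R(2, 110) = 110.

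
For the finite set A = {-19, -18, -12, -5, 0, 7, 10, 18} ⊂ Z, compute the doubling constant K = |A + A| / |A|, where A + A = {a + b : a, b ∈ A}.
K = |A + A| / |A| = 32/8 = 4

Enumerate A + A = {a + b : a, b ∈ A}. With |A| = 8, there are |A|^2 = 64 ordered sum pairs; collecting distinct values, A + A = {-38, -37, -36, -31, -30, -24, -23, -19, -18, -17, -12, -11, -10, -9, -8, -5, -2, -1, 0, 2, 5, 6, 7, 10, 13, 14, 17, 18, 20, 25, 28, 36}, so |A + A| = 32. Thus K = 32/8 = 4. For comparison, the minimum possible |A + A| over all 8-element sets is 2·8 − 1 = 15 (so min K = 15/8), attained only by arithmetic progressions.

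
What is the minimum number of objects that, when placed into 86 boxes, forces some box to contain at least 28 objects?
n = (28 − 1)·86 + 1 = 2323

By the generalised pigeonhole principle, to guarantee some box contains ≥ r objects we need more than (r − 1) · k objects total. Threshold: n = (r − 1) · k + 1. With r = 28 and k = 86: n = 27 · 86 + 1 = 2322 + 1 = 2323. For n = 2322 = 27 · 86, we can put exactly 27 objects in every box, avoiding 28 in any single one — so 2323 is tight.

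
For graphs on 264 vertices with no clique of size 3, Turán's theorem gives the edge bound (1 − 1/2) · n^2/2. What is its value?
Turán density bound = (1/2) · 264^2/2 = 17424

Turán's theorem: ex(n, K_{r+1}) is achieved by the complete r-partite Turán graph T(n, r) with parts as balanced as possible, and is at most (1 − 1/r) · n^2/2. For r = 2, n = 264: the density bound is (1/2) · 69696/2 = 17424. Since 2 ∣ 264, the Turán graph T(264, 2) has parts of equal size 132, and its edge count e(T(264, 2)) = 17424 attains the density bound exactly.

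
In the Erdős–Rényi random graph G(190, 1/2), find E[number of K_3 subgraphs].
E[# K_3] = C(190, 3) · (1/2)^C(3, 2) = 1125180 / 2^3 = 281295/2 = 140647.5

For each 3-subset S of vertices (there are C(190, 3) = 1125180 such S), let X_S = 1 if S induces a K_3 (all C(3, 2) = 3 edges present). Then P(X_S = 1) = (1/2)^3 = 1/8. By linearity of expectation, E[# K_3] = C(190, 3) · (1/2)^3 = 1125180 / 8 = 281295/2 = 140647.5.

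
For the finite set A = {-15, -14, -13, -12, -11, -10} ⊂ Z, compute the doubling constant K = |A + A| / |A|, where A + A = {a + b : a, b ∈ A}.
K = |A + A| / |A| = 11/6

Enumerate A + A = {a + b : a, b ∈ A}. With |A| = 6, there are |A|^2 = 36 ordered sum pairs; collecting distinct values, A + A = {-30, -29, -28, -27, -26, -25, -24, -23, -22, -21, -20}, so |A + A| = 11. Thus K = 11/6. Here |A + A| = 2|A| − 1 = 11, the minimum possible — so K = 11/6 is minimal, which holds iff A is an arithmetic progression.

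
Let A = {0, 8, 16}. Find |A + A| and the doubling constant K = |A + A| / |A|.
K = |A + A| / |A| = 5/3

Enumerate A + A = {a + b : a, b ∈ A}. With |A| = 3, there are |A|^2 = 9 ordered sum pairs; collecting distinct values, A + A = {0, 8, 16, 24, 32}, so |A + A| = 5. Thus K = 5/3. Here |A + A| = 2|A| − 1 = 5, the minimum possible — so K = 5/3 is minimal, which holds iff A is an arithmetic progression.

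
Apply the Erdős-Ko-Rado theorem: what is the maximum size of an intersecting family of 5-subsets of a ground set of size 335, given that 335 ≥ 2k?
max |F| = C(334, 4) = 509267001

The Erdős-Ko-Rado theorem states: for n ≥ 2k, an intersecting family of k-subsets of an n-element set has size at most C(n − 1, k − 1), with equality for 'star' families {A ⊆ [n] : |A| = k, i ∈ A} (fix an element i). For n = 335, k = 5: C(334, 4) = 509267001.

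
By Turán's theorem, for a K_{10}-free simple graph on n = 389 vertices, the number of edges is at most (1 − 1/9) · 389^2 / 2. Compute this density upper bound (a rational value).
Turán density bound = (8/9) · 389^2/2 = 605284/9 ≈ 67253.7778

Turán's theorem: ex(n, K_{r+1}) is achieved by the complete r-partite Turán graph T(n, r) with parts as balanced as possible, and is at most (1 − 1/r) · n^2/2. For r = 9, n = 389: the density bound is (8/9) · 151321/2 = 605284/9 ≈ 67253.7778. The integer-valued extremum is e(T(389, 9)) = 67253, which is strictly less than the density bound 605284/9 since 9 ∤ 389 (the parts of T(389, 9) cannot all be equal).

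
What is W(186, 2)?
W(186, 2) = 186 + 1 = 187

A 2-term AP is any pair of integers, so a monochromatic 2-AP exists iff some colour is used at least twice. With 186 colours, the colouring i ↦ i on {1, ..., 186} uses each colour once, avoiding any monochromatic pair, so W(186, 2) > 186. For {1, ..., 187}, pigeonhole forces two integers of the same colour, which form a monochromatic 2-AP. Hence W(186, 2) = 187.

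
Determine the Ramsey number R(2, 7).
R(2, 7) = 7

R(2, k) = k for all k ≥ 2: in a 2-colouring of K_k, either some edge is red (a red K_2) or all edges are blue (a blue K_k). And K_{6} coloured all-blue has no blue K_7, so R(2, 7) > 6. Hence R(2, 7) = 7.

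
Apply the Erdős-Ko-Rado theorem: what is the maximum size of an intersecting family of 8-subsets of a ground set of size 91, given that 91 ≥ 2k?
max |F| = C(90, 7) = 7471375560

Erdős-Ko-Rado (1961): when n ≥ 2k, max |F| = C(n−1, k−1). The bound is attained by the star {A : i ∈ A} for any fixed i ∈ [n]. Here C(91−1, 8−1) = C(90, 7) = 7471375560.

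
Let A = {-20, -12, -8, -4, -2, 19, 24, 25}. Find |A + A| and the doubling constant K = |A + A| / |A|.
K = |A + A| / |A| = 33/8

Enumerate A + A = {a + b : a, b ∈ A}. With |A| = 8, there are |A|^2 = 64 ordered sum pairs; collecting distinct values, A + A = {-40, -32, -28, -24, -22, -20, -16, -14, -12, -10, -8, -6, -4, -1, 4, 5, 7, 11, 12, 13, 15, 16, 17, 20, 21, 22, 23, 38, 43, 44, 48, 49, 50}, so |A + A| = 33. Thus K = 33/8. For comparison, the minimum possible |A + A| over all 8-element sets is 2·8 − 1 = 15 (so min K = 15/8), attained only by arithmetic progressions.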